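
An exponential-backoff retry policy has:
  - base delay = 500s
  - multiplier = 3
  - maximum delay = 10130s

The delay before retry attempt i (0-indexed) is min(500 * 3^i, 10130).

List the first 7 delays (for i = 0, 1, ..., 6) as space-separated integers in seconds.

Answer: 500 1500 4500 10130 10130 10130 10130

Derivation:
Computing each delay:
  i=0: min(500*3^0, 10130) = 500
  i=1: min(500*3^1, 10130) = 1500
  i=2: min(500*3^2, 10130) = 4500
  i=3: min(500*3^3, 10130) = 10130
  i=4: min(500*3^4, 10130) = 10130
  i=5: min(500*3^5, 10130) = 10130
  i=6: min(500*3^6, 10130) = 10130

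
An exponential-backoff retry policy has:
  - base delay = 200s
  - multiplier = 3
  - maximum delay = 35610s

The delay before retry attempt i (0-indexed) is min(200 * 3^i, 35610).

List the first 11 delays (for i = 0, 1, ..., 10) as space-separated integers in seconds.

Computing each delay:
  i=0: min(200*3^0, 35610) = 200
  i=1: min(200*3^1, 35610) = 600
  i=2: min(200*3^2, 35610) = 1800
  i=3: min(200*3^3, 35610) = 5400
  i=4: min(200*3^4, 35610) = 16200
  i=5: min(200*3^5, 35610) = 35610
  i=6: min(200*3^6, 35610) = 35610
  i=7: min(200*3^7, 35610) = 35610
  i=8: min(200*3^8, 35610) = 35610
  i=9: min(200*3^9, 35610) = 35610
  i=10: min(200*3^10, 35610) = 35610

Answer: 200 600 1800 5400 16200 35610 35610 35610 35610 35610 35610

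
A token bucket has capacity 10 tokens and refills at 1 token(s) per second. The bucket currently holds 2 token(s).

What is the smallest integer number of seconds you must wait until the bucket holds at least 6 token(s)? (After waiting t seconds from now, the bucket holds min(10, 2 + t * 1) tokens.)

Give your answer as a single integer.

Answer: 4

Derivation:
Need 2 + t * 1 >= 6, so t >= 4/1.
Smallest integer t = ceil(4/1) = 4.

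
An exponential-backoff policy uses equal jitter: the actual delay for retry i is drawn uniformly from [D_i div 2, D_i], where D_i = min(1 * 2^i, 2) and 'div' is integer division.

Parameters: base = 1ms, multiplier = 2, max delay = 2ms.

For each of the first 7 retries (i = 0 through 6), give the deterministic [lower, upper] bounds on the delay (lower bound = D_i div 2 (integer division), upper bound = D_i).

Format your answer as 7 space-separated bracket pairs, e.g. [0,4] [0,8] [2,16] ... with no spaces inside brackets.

Answer: [0,1] [1,2] [1,2] [1,2] [1,2] [1,2] [1,2]

Derivation:
Computing bounds per retry:
  i=0: D_i=min(1*2^0,2)=1, bounds=[0,1]
  i=1: D_i=min(1*2^1,2)=2, bounds=[1,2]
  i=2: D_i=min(1*2^2,2)=2, bounds=[1,2]
  i=3: D_i=min(1*2^3,2)=2, bounds=[1,2]
  i=4: D_i=min(1*2^4,2)=2, bounds=[1,2]
  i=5: D_i=min(1*2^5,2)=2, bounds=[1,2]
  i=6: D_i=min(1*2^6,2)=2, bounds=[1,2]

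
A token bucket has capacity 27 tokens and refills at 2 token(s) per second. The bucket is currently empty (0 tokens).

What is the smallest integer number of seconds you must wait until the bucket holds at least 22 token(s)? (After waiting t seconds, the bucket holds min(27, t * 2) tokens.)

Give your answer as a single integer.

Answer: 11

Derivation:
Need t * 2 >= 22, so t >= 22/2.
Smallest integer t = ceil(22/2) = 11.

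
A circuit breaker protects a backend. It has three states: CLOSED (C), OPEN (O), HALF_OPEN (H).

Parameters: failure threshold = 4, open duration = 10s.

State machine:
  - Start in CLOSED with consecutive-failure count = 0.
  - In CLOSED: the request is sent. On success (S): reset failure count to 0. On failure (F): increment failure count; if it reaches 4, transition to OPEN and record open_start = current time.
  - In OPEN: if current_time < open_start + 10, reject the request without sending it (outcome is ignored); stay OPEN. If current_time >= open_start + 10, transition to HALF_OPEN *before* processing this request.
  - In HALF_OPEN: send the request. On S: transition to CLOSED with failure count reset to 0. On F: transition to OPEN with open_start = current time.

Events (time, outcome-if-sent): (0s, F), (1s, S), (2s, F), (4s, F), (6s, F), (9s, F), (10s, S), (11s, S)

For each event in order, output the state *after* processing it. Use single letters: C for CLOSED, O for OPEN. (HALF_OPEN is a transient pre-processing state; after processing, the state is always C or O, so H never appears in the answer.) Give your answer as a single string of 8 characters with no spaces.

State after each event:
  event#1 t=0s outcome=F: state=CLOSED
  event#2 t=1s outcome=S: state=CLOSED
  event#3 t=2s outcome=F: state=CLOSED
  event#4 t=4s outcome=F: state=CLOSED
  event#5 t=6s outcome=F: state=CLOSED
  event#6 t=9s outcome=F: state=OPEN
  event#7 t=10s outcome=S: state=OPEN
  event#8 t=11s outcome=S: state=OPEN

Answer: CCCCCOOO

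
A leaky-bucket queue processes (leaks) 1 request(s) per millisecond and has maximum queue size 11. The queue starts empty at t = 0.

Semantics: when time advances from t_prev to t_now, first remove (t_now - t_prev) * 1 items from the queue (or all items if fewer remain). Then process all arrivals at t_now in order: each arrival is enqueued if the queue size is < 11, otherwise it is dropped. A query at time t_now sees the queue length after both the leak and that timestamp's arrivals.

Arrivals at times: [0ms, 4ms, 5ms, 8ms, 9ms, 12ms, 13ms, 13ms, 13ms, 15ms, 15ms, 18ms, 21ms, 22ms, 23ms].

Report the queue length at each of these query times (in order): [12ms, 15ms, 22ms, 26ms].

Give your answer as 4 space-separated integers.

Answer: 1 3 1 0

Derivation:
Queue lengths at query times:
  query t=12ms: backlog = 1
  query t=15ms: backlog = 3
  query t=22ms: backlog = 1
  query t=26ms: backlog = 0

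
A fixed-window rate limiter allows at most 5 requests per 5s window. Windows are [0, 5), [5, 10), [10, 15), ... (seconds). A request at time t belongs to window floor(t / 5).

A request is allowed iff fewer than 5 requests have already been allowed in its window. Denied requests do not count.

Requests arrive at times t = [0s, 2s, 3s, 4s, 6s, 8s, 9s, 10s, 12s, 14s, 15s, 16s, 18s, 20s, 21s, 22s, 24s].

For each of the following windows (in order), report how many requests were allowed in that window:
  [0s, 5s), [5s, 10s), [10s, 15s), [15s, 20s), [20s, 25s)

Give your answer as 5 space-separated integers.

Answer: 4 3 3 3 4

Derivation:
Processing requests:
  req#1 t=0s (window 0): ALLOW
  req#2 t=2s (window 0): ALLOW
  req#3 t=3s (window 0): ALLOW
  req#4 t=4s (window 0): ALLOW
  req#5 t=6s (window 1): ALLOW
  req#6 t=8s (window 1): ALLOW
  req#7 t=9s (window 1): ALLOW
  req#8 t=10s (window 2): ALLOW
  req#9 t=12s (window 2): ALLOW
  req#10 t=14s (window 2): ALLOW
  req#11 t=15s (window 3): ALLOW
  req#12 t=16s (window 3): ALLOW
  req#13 t=18s (window 3): ALLOW
  req#14 t=20s (window 4): ALLOW
  req#15 t=21s (window 4): ALLOW
  req#16 t=22s (window 4): ALLOW
  req#17 t=24s (window 4): ALLOW

Allowed counts by window: 4 3 3 3 4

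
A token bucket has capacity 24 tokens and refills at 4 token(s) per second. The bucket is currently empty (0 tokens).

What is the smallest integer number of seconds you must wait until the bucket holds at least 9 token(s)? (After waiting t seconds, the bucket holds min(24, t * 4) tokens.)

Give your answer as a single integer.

Answer: 3

Derivation:
Need t * 4 >= 9, so t >= 9/4.
Smallest integer t = ceil(9/4) = 3.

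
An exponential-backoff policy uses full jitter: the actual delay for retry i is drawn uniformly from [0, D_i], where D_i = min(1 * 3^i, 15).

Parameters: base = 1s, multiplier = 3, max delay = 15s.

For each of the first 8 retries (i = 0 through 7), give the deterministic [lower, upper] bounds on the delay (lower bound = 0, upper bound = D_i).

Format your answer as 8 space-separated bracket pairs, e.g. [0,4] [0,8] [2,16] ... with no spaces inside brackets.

Answer: [0,1] [0,3] [0,9] [0,15] [0,15] [0,15] [0,15] [0,15]

Derivation:
Computing bounds per retry:
  i=0: D_i=min(1*3^0,15)=1, bounds=[0,1]
  i=1: D_i=min(1*3^1,15)=3, bounds=[0,3]
  i=2: D_i=min(1*3^2,15)=9, bounds=[0,9]
  i=3: D_i=min(1*3^3,15)=15, bounds=[0,15]
  i=4: D_i=min(1*3^4,15)=15, bounds=[0,15]
  i=5: D_i=min(1*3^5,15)=15, bounds=[0,15]
  i=6: D_i=min(1*3^6,15)=15, bounds=[0,15]
  i=7: D_i=min(1*3^7,15)=15, bounds=[0,15]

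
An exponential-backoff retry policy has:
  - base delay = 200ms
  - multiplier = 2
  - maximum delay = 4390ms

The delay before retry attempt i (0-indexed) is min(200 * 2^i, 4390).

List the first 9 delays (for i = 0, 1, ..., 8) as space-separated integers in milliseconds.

Answer: 200 400 800 1600 3200 4390 4390 4390 4390

Derivation:
Computing each delay:
  i=0: min(200*2^0, 4390) = 200
  i=1: min(200*2^1, 4390) = 400
  i=2: min(200*2^2, 4390) = 800
  i=3: min(200*2^3, 4390) = 1600
  i=4: min(200*2^4, 4390) = 3200
  i=5: min(200*2^5, 4390) = 4390
  i=6: min(200*2^6, 4390) = 4390
  i=7: min(200*2^7, 4390) = 4390
  i=8: min(200*2^8, 4390) = 4390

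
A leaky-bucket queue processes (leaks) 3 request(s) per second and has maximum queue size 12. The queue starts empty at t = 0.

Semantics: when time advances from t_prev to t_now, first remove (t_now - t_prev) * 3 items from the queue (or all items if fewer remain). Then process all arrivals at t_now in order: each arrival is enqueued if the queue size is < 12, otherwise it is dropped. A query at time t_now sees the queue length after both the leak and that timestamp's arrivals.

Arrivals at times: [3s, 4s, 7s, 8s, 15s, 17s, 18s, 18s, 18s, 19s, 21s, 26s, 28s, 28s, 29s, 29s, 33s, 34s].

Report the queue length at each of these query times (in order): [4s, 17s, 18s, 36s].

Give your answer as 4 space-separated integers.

Queue lengths at query times:
  query t=4s: backlog = 1
  query t=17s: backlog = 1
  query t=18s: backlog = 3
  query t=36s: backlog = 0

Answer: 1 1 3 0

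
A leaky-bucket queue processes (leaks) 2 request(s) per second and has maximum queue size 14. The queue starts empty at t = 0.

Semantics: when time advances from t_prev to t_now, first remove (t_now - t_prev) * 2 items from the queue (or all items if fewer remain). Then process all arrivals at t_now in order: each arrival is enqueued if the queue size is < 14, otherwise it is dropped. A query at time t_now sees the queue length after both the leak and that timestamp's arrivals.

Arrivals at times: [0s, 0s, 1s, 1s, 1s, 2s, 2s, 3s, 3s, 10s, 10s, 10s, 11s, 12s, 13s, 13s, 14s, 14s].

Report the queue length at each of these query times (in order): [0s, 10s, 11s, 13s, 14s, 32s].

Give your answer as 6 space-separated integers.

Answer: 2 3 2 2 2 0

Derivation:
Queue lengths at query times:
  query t=0s: backlog = 2
  query t=10s: backlog = 3
  query t=11s: backlog = 2
  query t=13s: backlog = 2
  query t=14s: backlog = 2
  query t=32s: backlog = 0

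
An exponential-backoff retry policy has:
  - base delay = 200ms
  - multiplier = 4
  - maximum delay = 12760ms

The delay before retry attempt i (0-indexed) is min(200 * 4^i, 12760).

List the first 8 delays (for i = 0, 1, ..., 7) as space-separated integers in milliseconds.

Computing each delay:
  i=0: min(200*4^0, 12760) = 200
  i=1: min(200*4^1, 12760) = 800
  i=2: min(200*4^2, 12760) = 3200
  i=3: min(200*4^3, 12760) = 12760
  i=4: min(200*4^4, 12760) = 12760
  i=5: min(200*4^5, 12760) = 12760
  i=6: min(200*4^6, 12760) = 12760
  i=7: min(200*4^7, 12760) = 12760

Answer: 200 800 3200 12760 12760 12760 12760 12760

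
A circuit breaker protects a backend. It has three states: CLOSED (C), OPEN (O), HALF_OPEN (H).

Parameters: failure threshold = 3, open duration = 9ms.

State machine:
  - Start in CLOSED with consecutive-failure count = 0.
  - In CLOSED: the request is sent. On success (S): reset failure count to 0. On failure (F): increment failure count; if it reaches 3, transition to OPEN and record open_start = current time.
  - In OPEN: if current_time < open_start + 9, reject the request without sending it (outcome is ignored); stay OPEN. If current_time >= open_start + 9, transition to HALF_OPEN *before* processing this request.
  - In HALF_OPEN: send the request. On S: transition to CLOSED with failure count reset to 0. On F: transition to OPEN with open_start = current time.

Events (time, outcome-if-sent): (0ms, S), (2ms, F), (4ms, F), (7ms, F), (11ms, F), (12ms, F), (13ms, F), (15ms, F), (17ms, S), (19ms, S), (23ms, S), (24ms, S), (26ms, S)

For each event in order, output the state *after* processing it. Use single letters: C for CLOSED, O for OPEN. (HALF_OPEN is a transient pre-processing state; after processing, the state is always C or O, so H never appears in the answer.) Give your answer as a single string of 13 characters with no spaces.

State after each event:
  event#1 t=0ms outcome=S: state=CLOSED
  event#2 t=2ms outcome=F: state=CLOSED
  event#3 t=4ms outcome=F: state=CLOSED
  event#4 t=7ms outcome=F: state=OPEN
  event#5 t=11ms outcome=F: state=OPEN
  event#6 t=12ms outcome=F: state=OPEN
  event#7 t=13ms outcome=F: state=OPEN
  event#8 t=15ms outcome=F: state=OPEN
  event#9 t=17ms outcome=S: state=CLOSED
  event#10 t=19ms outcome=S: state=CLOSED
  event#11 t=23ms outcome=S: state=CLOSED
  event#12 t=24ms outcome=S: state=CLOSED
  event#13 t=26ms outcome=S: state=CLOSED

Answer: CCCOOOOOCCCCC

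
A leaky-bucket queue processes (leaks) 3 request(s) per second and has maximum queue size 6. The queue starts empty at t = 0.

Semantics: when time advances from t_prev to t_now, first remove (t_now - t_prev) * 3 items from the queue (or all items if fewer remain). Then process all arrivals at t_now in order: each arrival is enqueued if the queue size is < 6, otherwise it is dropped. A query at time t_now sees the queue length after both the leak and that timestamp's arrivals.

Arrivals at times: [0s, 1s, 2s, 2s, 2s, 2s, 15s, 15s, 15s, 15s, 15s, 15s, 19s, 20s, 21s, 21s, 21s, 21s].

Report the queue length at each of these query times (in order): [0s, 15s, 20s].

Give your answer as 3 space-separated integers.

Answer: 1 6 1

Derivation:
Queue lengths at query times:
  query t=0s: backlog = 1
  query t=15s: backlog = 6
  query t=20s: backlog = 1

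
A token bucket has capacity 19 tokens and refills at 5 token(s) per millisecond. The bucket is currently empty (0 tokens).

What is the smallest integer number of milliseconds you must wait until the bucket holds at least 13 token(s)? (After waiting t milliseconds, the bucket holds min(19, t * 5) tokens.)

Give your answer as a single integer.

Need t * 5 >= 13, so t >= 13/5.
Smallest integer t = ceil(13/5) = 3.

Answer: 3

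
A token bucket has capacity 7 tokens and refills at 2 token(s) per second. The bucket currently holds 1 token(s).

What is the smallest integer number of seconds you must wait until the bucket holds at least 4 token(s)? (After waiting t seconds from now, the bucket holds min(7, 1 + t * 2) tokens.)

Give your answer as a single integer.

Answer: 2

Derivation:
Need 1 + t * 2 >= 4, so t >= 3/2.
Smallest integer t = ceil(3/2) = 2.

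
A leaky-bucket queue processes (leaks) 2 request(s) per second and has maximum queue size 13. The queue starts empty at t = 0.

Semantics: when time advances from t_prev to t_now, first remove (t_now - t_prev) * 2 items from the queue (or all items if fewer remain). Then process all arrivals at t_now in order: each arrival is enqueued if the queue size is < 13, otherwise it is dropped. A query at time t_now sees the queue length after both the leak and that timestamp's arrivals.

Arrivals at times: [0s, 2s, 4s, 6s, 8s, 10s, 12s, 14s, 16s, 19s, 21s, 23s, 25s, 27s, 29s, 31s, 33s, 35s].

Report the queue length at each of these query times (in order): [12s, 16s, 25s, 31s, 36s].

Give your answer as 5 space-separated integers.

Answer: 1 1 1 1 0

Derivation:
Queue lengths at query times:
  query t=12s: backlog = 1
  query t=16s: backlog = 1
  query t=25s: backlog = 1
  query t=31s: backlog = 1
  query t=36s: backlog = 0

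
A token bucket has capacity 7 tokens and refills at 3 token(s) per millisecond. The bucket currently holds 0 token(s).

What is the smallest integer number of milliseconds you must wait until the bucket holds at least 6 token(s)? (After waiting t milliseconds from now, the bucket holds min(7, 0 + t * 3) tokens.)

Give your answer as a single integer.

Need 0 + t * 3 >= 6, so t >= 6/3.
Smallest integer t = ceil(6/3) = 2.

Answer: 2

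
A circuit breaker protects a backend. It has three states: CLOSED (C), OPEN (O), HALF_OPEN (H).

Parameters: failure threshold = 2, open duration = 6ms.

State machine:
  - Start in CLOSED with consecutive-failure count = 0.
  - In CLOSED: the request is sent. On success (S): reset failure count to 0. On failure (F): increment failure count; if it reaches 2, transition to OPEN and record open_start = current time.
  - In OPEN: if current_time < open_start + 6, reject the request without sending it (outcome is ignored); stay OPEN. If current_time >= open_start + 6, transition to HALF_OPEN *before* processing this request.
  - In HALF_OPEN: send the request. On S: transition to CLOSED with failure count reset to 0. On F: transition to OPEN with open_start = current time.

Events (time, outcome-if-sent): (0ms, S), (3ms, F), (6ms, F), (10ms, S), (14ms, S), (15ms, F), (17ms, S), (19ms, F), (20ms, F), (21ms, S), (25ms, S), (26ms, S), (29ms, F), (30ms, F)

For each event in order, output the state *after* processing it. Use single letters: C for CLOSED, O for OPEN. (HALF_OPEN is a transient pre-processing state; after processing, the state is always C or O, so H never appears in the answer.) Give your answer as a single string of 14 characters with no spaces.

State after each event:
  event#1 t=0ms outcome=S: state=CLOSED
  event#2 t=3ms outcome=F: state=CLOSED
  event#3 t=6ms outcome=F: state=OPEN
  event#4 t=10ms outcome=S: state=OPEN
  event#5 t=14ms outcome=S: state=CLOSED
  event#6 t=15ms outcome=F: state=CLOSED
  event#7 t=17ms outcome=S: state=CLOSED
  event#8 t=19ms outcome=F: state=CLOSED
  event#9 t=20ms outcome=F: state=OPEN
  event#10 t=21ms outcome=S: state=OPEN
  event#11 t=25ms outcome=S: state=OPEN
  event#12 t=26ms outcome=S: state=CLOSED
  event#13 t=29ms outcome=F: state=CLOSED
  event#14 t=30ms outcome=F: state=OPEN

Answer: CCOOCCCCOOOCCO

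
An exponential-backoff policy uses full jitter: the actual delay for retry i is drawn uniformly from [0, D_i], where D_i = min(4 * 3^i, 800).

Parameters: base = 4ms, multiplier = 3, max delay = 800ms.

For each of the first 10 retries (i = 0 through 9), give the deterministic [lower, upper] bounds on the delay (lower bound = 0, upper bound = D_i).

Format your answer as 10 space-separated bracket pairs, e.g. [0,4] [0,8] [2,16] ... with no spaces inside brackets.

Answer: [0,4] [0,12] [0,36] [0,108] [0,324] [0,800] [0,800] [0,800] [0,800] [0,800]

Derivation:
Computing bounds per retry:
  i=0: D_i=min(4*3^0,800)=4, bounds=[0,4]
  i=1: D_i=min(4*3^1,800)=12, bounds=[0,12]
  i=2: D_i=min(4*3^2,800)=36, bounds=[0,36]
  i=3: D_i=min(4*3^3,800)=108, bounds=[0,108]
  i=4: D_i=min(4*3^4,800)=324, bounds=[0,324]
  i=5: D_i=min(4*3^5,800)=800, bounds=[0,800]
  i=6: D_i=min(4*3^6,800)=800, bounds=[0,800]
  i=7: D_i=min(4*3^7,800)=800, bounds=[0,800]
  i=8: D_i=min(4*3^8,800)=800, bounds=[0,800]
  i=9: D_i=min(4*3^9,800)=800, bounds=[0,800]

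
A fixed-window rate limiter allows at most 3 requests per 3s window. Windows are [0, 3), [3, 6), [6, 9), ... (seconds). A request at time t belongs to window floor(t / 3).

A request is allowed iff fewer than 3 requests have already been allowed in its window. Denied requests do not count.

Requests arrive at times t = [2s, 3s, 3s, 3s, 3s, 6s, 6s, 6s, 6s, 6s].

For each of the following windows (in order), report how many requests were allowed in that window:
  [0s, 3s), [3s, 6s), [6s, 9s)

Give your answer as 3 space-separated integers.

Answer: 1 3 3

Derivation:
Processing requests:
  req#1 t=2s (window 0): ALLOW
  req#2 t=3s (window 1): ALLOW
  req#3 t=3s (window 1): ALLOW
  req#4 t=3s (window 1): ALLOW
  req#5 t=3s (window 1): DENY
  req#6 t=6s (window 2): ALLOW
  req#7 t=6s (window 2): ALLOW
  req#8 t=6s (window 2): ALLOW
  req#9 t=6s (window 2): DENY
  req#10 t=6s (window 2): DENY

Allowed counts by window: 1 3 3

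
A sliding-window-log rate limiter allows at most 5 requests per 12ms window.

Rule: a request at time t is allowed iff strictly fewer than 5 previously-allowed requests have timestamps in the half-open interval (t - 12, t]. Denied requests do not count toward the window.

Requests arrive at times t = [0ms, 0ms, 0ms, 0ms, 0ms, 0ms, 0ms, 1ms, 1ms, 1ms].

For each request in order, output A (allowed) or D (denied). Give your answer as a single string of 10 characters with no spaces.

Tracking allowed requests in the window:
  req#1 t=0ms: ALLOW
  req#2 t=0ms: ALLOW
  req#3 t=0ms: ALLOW
  req#4 t=0ms: ALLOW
  req#5 t=0ms: ALLOW
  req#6 t=0ms: DENY
  req#7 t=0ms: DENY
  req#8 t=1ms: DENY
  req#9 t=1ms: DENY
  req#10 t=1ms: DENY

Answer: AAAAADDDDD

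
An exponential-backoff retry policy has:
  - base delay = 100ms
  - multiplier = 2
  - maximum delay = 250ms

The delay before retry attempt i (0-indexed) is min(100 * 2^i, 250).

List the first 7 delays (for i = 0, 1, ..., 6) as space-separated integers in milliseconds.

Computing each delay:
  i=0: min(100*2^0, 250) = 100
  i=1: min(100*2^1, 250) = 200
  i=2: min(100*2^2, 250) = 250
  i=3: min(100*2^3, 250) = 250
  i=4: min(100*2^4, 250) = 250
  i=5: min(100*2^5, 250) = 250
  i=6: min(100*2^6, 250) = 250

Answer: 100 200 250 250 250 250 250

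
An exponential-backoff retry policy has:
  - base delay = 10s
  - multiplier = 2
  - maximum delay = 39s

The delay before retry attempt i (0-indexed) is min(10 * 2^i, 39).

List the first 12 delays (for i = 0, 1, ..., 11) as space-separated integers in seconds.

Answer: 10 20 39 39 39 39 39 39 39 39 39 39

Derivation:
Computing each delay:
  i=0: min(10*2^0, 39) = 10
  i=1: min(10*2^1, 39) = 20
  i=2: min(10*2^2, 39) = 39
  i=3: min(10*2^3, 39) = 39
  i=4: min(10*2^4, 39) = 39
  i=5: min(10*2^5, 39) = 39
  i=6: min(10*2^6, 39) = 39
  i=7: min(10*2^7, 39) = 39
  i=8: min(10*2^8, 39) = 39
  i=9: min(10*2^9, 39) = 39
  i=10: min(10*2^10, 39) = 39
  i=11: min(10*2^11, 39) = 39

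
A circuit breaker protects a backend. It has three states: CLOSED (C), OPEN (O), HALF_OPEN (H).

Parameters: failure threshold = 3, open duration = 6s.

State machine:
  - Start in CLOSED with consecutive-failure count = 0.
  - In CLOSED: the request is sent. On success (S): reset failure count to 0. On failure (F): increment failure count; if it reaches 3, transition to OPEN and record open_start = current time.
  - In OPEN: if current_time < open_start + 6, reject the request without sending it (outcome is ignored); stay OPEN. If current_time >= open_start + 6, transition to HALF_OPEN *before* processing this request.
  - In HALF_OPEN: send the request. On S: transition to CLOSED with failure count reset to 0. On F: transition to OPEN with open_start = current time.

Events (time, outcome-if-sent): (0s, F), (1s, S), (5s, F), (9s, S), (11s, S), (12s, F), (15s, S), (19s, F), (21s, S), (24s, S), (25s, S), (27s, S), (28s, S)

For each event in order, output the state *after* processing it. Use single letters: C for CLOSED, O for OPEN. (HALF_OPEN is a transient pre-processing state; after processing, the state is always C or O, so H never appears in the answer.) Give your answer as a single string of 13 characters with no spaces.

Answer: CCCCCCCCCCCCC

Derivation:
State after each event:
  event#1 t=0s outcome=F: state=CLOSED
  event#2 t=1s outcome=S: state=CLOSED
  event#3 t=5s outcome=F: state=CLOSED
  event#4 t=9s outcome=S: state=CLOSED
  event#5 t=11s outcome=S: state=CLOSED
  event#6 t=12s outcome=F: state=CLOSED
  event#7 t=15s outcome=S: state=CLOSED
  event#8 t=19s outcome=F: state=CLOSED
  event#9 t=21s outcome=S: state=CLOSED
  event#10 t=24s outcome=S: state=CLOSED
  event#11 t=25s outcome=S: state=CLOSED
  event#12 t=27s outcome=S: state=CLOSED
  event#13 t=28s outcome=S: state=CLOSED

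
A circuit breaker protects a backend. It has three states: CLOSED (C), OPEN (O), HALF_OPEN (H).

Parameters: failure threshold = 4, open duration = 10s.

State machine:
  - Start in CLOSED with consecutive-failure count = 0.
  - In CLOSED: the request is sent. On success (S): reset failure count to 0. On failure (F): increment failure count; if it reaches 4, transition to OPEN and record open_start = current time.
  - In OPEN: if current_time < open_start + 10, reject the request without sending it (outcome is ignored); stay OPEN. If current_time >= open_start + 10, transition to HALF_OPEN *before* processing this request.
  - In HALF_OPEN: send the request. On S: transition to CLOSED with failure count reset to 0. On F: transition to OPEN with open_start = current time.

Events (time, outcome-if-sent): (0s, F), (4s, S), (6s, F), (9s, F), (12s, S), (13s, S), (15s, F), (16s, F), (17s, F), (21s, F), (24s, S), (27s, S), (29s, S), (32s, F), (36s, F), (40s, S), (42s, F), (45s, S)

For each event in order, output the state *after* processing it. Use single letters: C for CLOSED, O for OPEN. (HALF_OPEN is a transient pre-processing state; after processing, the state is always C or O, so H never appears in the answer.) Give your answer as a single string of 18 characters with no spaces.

State after each event:
  event#1 t=0s outcome=F: state=CLOSED
  event#2 t=4s outcome=S: state=CLOSED
  event#3 t=6s outcome=F: state=CLOSED
  event#4 t=9s outcome=F: state=CLOSED
  event#5 t=12s outcome=S: state=CLOSED
  event#6 t=13s outcome=S: state=CLOSED
  event#7 t=15s outcome=F: state=CLOSED
  event#8 t=16s outcome=F: state=CLOSED
  event#9 t=17s outcome=F: state=CLOSED
  event#10 t=21s outcome=F: state=OPEN
  event#11 t=24s outcome=S: state=OPEN
  event#12 t=27s outcome=S: state=OPEN
  event#13 t=29s outcome=S: state=OPEN
  event#14 t=32s outcome=F: state=OPEN
  event#15 t=36s outcome=F: state=OPEN
  event#16 t=40s outcome=S: state=OPEN
  event#17 t=42s outcome=F: state=OPEN
  event#18 t=45s outcome=S: state=OPEN

Answer: CCCCCCCCCOOOOOOOOO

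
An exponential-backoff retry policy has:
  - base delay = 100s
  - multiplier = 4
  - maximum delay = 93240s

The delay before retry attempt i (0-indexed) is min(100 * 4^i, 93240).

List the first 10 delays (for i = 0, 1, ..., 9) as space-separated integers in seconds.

Answer: 100 400 1600 6400 25600 93240 93240 93240 93240 93240

Derivation:
Computing each delay:
  i=0: min(100*4^0, 93240) = 100
  i=1: min(100*4^1, 93240) = 400
  i=2: min(100*4^2, 93240) = 1600
  i=3: min(100*4^3, 93240) = 6400
  i=4: min(100*4^4, 93240) = 25600
  i=5: min(100*4^5, 93240) = 93240
  i=6: min(100*4^6, 93240) = 93240
  i=7: min(100*4^7, 93240) = 93240
  i=8: min(100*4^8, 93240) = 93240
  i=9: min(100*4^9, 93240) = 93240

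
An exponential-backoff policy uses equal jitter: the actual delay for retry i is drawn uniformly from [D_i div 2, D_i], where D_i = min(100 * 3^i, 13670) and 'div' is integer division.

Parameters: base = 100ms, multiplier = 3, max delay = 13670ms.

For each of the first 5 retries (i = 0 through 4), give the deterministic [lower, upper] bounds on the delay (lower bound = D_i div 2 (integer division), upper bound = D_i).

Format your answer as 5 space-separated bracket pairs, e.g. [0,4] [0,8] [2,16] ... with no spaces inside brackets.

Answer: [50,100] [150,300] [450,900] [1350,2700] [4050,8100]

Derivation:
Computing bounds per retry:
  i=0: D_i=min(100*3^0,13670)=100, bounds=[50,100]
  i=1: D_i=min(100*3^1,13670)=300, bounds=[150,300]
  i=2: D_i=min(100*3^2,13670)=900, bounds=[450,900]
  i=3: D_i=min(100*3^3,13670)=2700, bounds=[1350,2700]
  i=4: D_i=min(100*3^4,13670)=8100, bounds=[4050,8100]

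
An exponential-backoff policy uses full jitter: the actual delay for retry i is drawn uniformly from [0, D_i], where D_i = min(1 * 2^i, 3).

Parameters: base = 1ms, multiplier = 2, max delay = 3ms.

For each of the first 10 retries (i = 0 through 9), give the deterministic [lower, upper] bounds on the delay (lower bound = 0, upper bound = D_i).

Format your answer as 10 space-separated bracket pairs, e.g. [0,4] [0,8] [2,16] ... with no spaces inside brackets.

Answer: [0,1] [0,2] [0,3] [0,3] [0,3] [0,3] [0,3] [0,3] [0,3] [0,3]

Derivation:
Computing bounds per retry:
  i=0: D_i=min(1*2^0,3)=1, bounds=[0,1]
  i=1: D_i=min(1*2^1,3)=2, bounds=[0,2]
  i=2: D_i=min(1*2^2,3)=3, bounds=[0,3]
  i=3: D_i=min(1*2^3,3)=3, bounds=[0,3]
  i=4: D_i=min(1*2^4,3)=3, bounds=[0,3]
  i=5: D_i=min(1*2^5,3)=3, bounds=[0,3]
  i=6: D_i=min(1*2^6,3)=3, bounds=[0,3]
  i=7: D_i=min(1*2^7,3)=3, bounds=[0,3]
  i=8: D_i=min(1*2^8,3)=3, bounds=[0,3]
  i=9: D_i=min(1*2^9,3)=3, bounds=[0,3]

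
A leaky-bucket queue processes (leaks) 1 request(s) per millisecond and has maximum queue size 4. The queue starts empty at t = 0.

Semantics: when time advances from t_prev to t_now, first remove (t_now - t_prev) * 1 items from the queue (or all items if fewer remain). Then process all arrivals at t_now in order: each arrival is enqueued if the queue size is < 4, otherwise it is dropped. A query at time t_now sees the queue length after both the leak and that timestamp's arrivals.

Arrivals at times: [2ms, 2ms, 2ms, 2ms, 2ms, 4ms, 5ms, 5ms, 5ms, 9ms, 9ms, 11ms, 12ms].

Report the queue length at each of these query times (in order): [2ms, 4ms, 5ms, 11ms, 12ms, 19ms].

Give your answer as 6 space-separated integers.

Queue lengths at query times:
  query t=2ms: backlog = 4
  query t=4ms: backlog = 3
  query t=5ms: backlog = 4
  query t=11ms: backlog = 1
  query t=12ms: backlog = 1
  query t=19ms: backlog = 0

Answer: 4 3 4 1 1 0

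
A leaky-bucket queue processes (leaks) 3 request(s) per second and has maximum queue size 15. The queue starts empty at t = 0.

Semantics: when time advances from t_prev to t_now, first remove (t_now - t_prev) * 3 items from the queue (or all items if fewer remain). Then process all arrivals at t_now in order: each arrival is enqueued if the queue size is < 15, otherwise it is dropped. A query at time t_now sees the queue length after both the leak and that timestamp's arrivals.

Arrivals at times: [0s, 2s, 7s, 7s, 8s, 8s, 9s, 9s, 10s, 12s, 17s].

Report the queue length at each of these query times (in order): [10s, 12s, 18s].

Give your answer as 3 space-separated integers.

Queue lengths at query times:
  query t=10s: backlog = 1
  query t=12s: backlog = 1
  query t=18s: backlog = 0

Answer: 1 1 0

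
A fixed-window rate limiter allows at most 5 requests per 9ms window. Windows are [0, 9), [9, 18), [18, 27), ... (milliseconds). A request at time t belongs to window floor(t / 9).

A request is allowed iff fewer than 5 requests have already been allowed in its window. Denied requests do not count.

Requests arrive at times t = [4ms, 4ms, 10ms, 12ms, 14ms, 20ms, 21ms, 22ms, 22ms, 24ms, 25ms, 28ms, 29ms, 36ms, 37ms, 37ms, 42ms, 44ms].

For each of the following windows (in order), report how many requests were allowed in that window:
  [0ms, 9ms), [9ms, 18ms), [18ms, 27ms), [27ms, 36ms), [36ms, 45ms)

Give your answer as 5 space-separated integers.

Processing requests:
  req#1 t=4ms (window 0): ALLOW
  req#2 t=4ms (window 0): ALLOW
  req#3 t=10ms (window 1): ALLOW
  req#4 t=12ms (window 1): ALLOW
  req#5 t=14ms (window 1): ALLOW
  req#6 t=20ms (window 2): ALLOW
  req#7 t=21ms (window 2): ALLOW
  req#8 t=22ms (window 2): ALLOW
  req#9 t=22ms (window 2): ALLOW
  req#10 t=24ms (window 2): ALLOW
  req#11 t=25ms (window 2): DENY
  req#12 t=28ms (window 3): ALLOW
  req#13 t=29ms (window 3): ALLOW
  req#14 t=36ms (window 4): ALLOW
  req#15 t=37ms (window 4): ALLOW
  req#16 t=37ms (window 4): ALLOW
  req#17 t=42ms (window 4): ALLOW
  req#18 t=44ms (window 4): ALLOW

Allowed counts by window: 2 3 5 2 5

Answer: 2 3 5 2 5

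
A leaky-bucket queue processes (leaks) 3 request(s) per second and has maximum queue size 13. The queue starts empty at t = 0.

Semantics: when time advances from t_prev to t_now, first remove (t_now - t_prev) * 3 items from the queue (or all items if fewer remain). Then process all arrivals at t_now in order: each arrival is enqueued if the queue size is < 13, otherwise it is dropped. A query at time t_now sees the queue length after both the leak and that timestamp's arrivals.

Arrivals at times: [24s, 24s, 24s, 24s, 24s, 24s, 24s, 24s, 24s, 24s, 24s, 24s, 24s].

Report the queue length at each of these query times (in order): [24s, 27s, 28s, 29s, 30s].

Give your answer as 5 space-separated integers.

Queue lengths at query times:
  query t=24s: backlog = 13
  query t=27s: backlog = 4
  query t=28s: backlog = 1
  query t=29s: backlog = 0
  query t=30s: backlog = 0

Answer: 13 4 1 0 0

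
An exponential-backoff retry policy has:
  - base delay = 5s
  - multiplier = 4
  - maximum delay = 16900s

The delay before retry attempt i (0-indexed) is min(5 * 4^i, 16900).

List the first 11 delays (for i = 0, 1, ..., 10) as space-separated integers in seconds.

Answer: 5 20 80 320 1280 5120 16900 16900 16900 16900 16900

Derivation:
Computing each delay:
  i=0: min(5*4^0, 16900) = 5
  i=1: min(5*4^1, 16900) = 20
  i=2: min(5*4^2, 16900) = 80
  i=3: min(5*4^3, 16900) = 320
  i=4: min(5*4^4, 16900) = 1280
  i=5: min(5*4^5, 16900) = 5120
  i=6: min(5*4^6, 16900) = 16900
  i=7: min(5*4^7, 16900) = 16900
  i=8: min(5*4^8, 16900) = 16900
  i=9: min(5*4^9, 16900) = 16900
  i=10: min(5*4^10, 16900) = 16900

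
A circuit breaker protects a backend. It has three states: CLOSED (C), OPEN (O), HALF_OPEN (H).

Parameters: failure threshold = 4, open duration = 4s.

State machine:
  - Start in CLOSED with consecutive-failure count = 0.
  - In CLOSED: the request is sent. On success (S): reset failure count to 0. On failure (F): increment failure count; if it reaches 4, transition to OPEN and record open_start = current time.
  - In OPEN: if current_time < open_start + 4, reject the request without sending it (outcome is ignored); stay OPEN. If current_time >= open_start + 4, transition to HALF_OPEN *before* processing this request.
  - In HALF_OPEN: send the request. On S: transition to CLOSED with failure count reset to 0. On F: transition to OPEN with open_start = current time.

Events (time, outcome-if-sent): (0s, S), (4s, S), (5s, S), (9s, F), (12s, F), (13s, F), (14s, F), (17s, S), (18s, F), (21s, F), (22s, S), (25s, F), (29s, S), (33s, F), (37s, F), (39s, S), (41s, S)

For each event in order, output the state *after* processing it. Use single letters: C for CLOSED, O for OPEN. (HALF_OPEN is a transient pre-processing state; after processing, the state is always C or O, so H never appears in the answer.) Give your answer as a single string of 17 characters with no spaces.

Answer: CCCCCCOOOOCCCCCCC

Derivation:
State after each event:
  event#1 t=0s outcome=S: state=CLOSED
  event#2 t=4s outcome=S: state=CLOSED
  event#3 t=5s outcome=S: state=CLOSED
  event#4 t=9s outcome=F: state=CLOSED
  event#5 t=12s outcome=F: state=CLOSED
  event#6 t=13s outcome=F: state=CLOSED
  event#7 t=14s outcome=F: state=OPEN
  event#8 t=17s outcome=S: state=OPEN
  event#9 t=18s outcome=F: state=OPEN
  event#10 t=21s outcome=F: state=OPEN
  event#11 t=22s outcome=S: state=CLOSED
  event#12 t=25s outcome=F: state=CLOSED
  event#13 t=29s outcome=S: state=CLOSED
  event#14 t=33s outcome=F: state=CLOSED
  event#15 t=37s outcome=F: state=CLOSED
  event#16 t=39s outcome=S: state=CLOSED
  event#17 t=41s outcome=S: state=CLOSED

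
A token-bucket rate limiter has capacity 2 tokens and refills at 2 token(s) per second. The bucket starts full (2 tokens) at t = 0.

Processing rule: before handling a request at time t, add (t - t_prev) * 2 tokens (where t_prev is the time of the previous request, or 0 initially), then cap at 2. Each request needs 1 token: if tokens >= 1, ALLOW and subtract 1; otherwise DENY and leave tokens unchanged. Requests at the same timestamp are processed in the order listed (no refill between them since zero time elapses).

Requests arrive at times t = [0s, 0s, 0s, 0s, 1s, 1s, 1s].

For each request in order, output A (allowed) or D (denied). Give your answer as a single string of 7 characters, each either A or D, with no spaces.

Answer: AADDAAD

Derivation:
Simulating step by step:
  req#1 t=0s: ALLOW
  req#2 t=0s: ALLOW
  req#3 t=0s: DENY
  req#4 t=0s: DENY
  req#5 t=1s: ALLOW
  req#6 t=1s: ALLOW
  req#7 t=1s: DENY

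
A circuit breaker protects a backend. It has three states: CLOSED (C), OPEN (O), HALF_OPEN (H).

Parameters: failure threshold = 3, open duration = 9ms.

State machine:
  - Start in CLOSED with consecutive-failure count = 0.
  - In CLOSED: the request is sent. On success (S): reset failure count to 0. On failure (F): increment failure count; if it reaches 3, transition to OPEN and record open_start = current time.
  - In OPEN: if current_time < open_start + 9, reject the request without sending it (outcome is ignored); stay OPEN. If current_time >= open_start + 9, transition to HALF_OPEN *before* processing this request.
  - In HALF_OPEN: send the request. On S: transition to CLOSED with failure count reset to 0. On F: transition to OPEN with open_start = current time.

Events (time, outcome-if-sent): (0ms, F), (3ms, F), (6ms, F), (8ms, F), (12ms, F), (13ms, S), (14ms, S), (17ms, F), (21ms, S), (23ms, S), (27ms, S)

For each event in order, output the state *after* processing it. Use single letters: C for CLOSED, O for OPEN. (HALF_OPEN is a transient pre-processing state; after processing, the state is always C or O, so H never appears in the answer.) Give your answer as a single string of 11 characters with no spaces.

Answer: CCOOOOOOOOC

Derivation:
State after each event:
  event#1 t=0ms outcome=F: state=CLOSED
  event#2 t=3ms outcome=F: state=CLOSED
  event#3 t=6ms outcome=F: state=OPEN
  event#4 t=8ms outcome=F: state=OPEN
  event#5 t=12ms outcome=F: state=OPEN
  event#6 t=13ms outcome=S: state=OPEN
  event#7 t=14ms outcome=S: state=OPEN
  event#8 t=17ms outcome=F: state=OPEN
  event#9 t=21ms outcome=S: state=OPEN
  event#10 t=23ms outcome=S: state=OPEN
  event#11 t=27ms outcome=S: state=CLOSED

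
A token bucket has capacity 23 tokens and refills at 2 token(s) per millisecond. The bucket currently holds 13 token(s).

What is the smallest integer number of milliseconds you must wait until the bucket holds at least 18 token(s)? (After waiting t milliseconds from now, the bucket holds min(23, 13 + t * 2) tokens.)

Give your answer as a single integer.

Answer: 3

Derivation:
Need 13 + t * 2 >= 18, so t >= 5/2.
Smallest integer t = ceil(5/2) = 3.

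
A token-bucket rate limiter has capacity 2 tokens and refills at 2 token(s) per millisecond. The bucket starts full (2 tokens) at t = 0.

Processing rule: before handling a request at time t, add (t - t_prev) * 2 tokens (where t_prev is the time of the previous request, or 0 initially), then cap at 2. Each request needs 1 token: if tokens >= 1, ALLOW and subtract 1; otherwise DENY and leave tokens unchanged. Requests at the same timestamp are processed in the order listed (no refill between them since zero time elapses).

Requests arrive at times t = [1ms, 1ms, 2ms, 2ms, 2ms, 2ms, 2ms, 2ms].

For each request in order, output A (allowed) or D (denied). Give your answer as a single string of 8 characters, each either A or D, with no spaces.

Simulating step by step:
  req#1 t=1ms: ALLOW
  req#2 t=1ms: ALLOW
  req#3 t=2ms: ALLOW
  req#4 t=2ms: ALLOW
  req#5 t=2ms: DENY
  req#6 t=2ms: DENY
  req#7 t=2ms: DENY
  req#8 t=2ms: DENY

Answer: AAAADDDD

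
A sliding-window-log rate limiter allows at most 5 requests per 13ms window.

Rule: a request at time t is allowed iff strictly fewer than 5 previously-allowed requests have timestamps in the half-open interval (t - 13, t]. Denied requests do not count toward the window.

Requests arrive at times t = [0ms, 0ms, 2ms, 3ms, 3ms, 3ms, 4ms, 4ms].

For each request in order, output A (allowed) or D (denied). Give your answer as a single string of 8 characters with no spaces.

Answer: AAAAADDD

Derivation:
Tracking allowed requests in the window:
  req#1 t=0ms: ALLOW
  req#2 t=0ms: ALLOW
  req#3 t=2ms: ALLOW
  req#4 t=3ms: ALLOW
  req#5 t=3ms: ALLOW
  req#6 t=3ms: DENY
  req#7 t=4ms: DENY
  req#8 t=4ms: DENY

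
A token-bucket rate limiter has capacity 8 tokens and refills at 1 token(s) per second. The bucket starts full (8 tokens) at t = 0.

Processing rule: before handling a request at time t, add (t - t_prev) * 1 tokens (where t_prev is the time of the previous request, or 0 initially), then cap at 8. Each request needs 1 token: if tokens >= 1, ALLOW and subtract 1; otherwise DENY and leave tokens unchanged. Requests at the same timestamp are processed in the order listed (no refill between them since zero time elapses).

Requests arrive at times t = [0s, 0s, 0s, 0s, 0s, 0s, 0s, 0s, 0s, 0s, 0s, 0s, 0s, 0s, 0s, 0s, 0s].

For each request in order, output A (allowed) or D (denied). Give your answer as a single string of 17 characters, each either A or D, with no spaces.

Answer: AAAAAAAADDDDDDDDD

Derivation:
Simulating step by step:
  req#1 t=0s: ALLOW
  req#2 t=0s: ALLOW
  req#3 t=0s: ALLOW
  req#4 t=0s: ALLOW
  req#5 t=0s: ALLOW
  req#6 t=0s: ALLOW
  req#7 t=0s: ALLOW
  req#8 t=0s: ALLOW
  req#9 t=0s: DENY
  req#10 t=0s: DENY
  req#11 t=0s: DENY
  req#12 t=0s: DENY
  req#13 t=0s: DENY
  req#14 t=0s: DENY
  req#15 t=0s: DENY
  req#16 t=0s: DENY
  req#17 t=0s: DENY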